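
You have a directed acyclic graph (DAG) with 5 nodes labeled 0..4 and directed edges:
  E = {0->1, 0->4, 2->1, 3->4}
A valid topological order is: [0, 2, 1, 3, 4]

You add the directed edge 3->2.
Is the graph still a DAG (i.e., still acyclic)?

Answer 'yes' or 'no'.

Answer: yes

Derivation:
Given toposort: [0, 2, 1, 3, 4]
Position of 3: index 3; position of 2: index 1
New edge 3->2: backward (u after v in old order)
Backward edge: old toposort is now invalid. Check if this creates a cycle.
Does 2 already reach 3? Reachable from 2: [1, 2]. NO -> still a DAG (reorder needed).
Still a DAG? yes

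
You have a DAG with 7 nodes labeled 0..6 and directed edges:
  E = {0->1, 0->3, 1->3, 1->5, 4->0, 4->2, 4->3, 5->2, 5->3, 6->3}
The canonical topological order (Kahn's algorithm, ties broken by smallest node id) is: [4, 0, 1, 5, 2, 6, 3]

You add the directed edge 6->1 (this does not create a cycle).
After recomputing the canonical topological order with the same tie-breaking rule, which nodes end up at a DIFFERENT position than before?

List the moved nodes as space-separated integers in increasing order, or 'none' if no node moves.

Answer: 1 2 5 6

Derivation:
Old toposort: [4, 0, 1, 5, 2, 6, 3]
Added edge 6->1
Recompute Kahn (smallest-id tiebreak):
  initial in-degrees: [1, 2, 2, 5, 0, 1, 0]
  ready (indeg=0): [4, 6]
  pop 4: indeg[0]->0; indeg[2]->1; indeg[3]->4 | ready=[0, 6] | order so far=[4]
  pop 0: indeg[1]->1; indeg[3]->3 | ready=[6] | order so far=[4, 0]
  pop 6: indeg[1]->0; indeg[3]->2 | ready=[1] | order so far=[4, 0, 6]
  pop 1: indeg[3]->1; indeg[5]->0 | ready=[5] | order so far=[4, 0, 6, 1]
  pop 5: indeg[2]->0; indeg[3]->0 | ready=[2, 3] | order so far=[4, 0, 6, 1, 5]
  pop 2: no out-edges | ready=[3] | order so far=[4, 0, 6, 1, 5, 2]
  pop 3: no out-edges | ready=[] | order so far=[4, 0, 6, 1, 5, 2, 3]
New canonical toposort: [4, 0, 6, 1, 5, 2, 3]
Compare positions:
  Node 0: index 1 -> 1 (same)
  Node 1: index 2 -> 3 (moved)
  Node 2: index 4 -> 5 (moved)
  Node 3: index 6 -> 6 (same)
  Node 4: index 0 -> 0 (same)
  Node 5: index 3 -> 4 (moved)
  Node 6: index 5 -> 2 (moved)
Nodes that changed position: 1 2 5 6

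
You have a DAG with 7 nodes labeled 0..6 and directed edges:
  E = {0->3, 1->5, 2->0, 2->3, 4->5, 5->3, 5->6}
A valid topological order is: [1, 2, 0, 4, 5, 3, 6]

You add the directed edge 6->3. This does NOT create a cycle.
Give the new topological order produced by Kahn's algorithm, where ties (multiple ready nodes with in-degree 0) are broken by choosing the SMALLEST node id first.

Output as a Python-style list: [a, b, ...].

Answer: [1, 2, 0, 4, 5, 6, 3]

Derivation:
Old toposort: [1, 2, 0, 4, 5, 3, 6]
Added edge: 6->3
Position of 6 (6) > position of 3 (5). Must reorder: 6 must now come before 3.
Run Kahn's algorithm (break ties by smallest node id):
  initial in-degrees: [1, 0, 0, 4, 0, 2, 1]
  ready (indeg=0): [1, 2, 4]
  pop 1: indeg[5]->1 | ready=[2, 4] | order so far=[1]
  pop 2: indeg[0]->0; indeg[3]->3 | ready=[0, 4] | order so far=[1, 2]
  pop 0: indeg[3]->2 | ready=[4] | order so far=[1, 2, 0]
  pop 4: indeg[5]->0 | ready=[5] | order so far=[1, 2, 0, 4]
  pop 5: indeg[3]->1; indeg[6]->0 | ready=[6] | order so far=[1, 2, 0, 4, 5]
  pop 6: indeg[3]->0 | ready=[3] | order so far=[1, 2, 0, 4, 5, 6]
  pop 3: no out-edges | ready=[] | order so far=[1, 2, 0, 4, 5, 6, 3]
  Result: [1, 2, 0, 4, 5, 6, 3]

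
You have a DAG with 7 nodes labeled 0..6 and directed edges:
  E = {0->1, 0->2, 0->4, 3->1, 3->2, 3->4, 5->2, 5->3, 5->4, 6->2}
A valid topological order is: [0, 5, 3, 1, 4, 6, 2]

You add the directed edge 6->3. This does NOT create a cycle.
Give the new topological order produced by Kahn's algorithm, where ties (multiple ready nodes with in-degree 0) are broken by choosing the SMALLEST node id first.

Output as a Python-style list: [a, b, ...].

Old toposort: [0, 5, 3, 1, 4, 6, 2]
Added edge: 6->3
Position of 6 (5) > position of 3 (2). Must reorder: 6 must now come before 3.
Run Kahn's algorithm (break ties by smallest node id):
  initial in-degrees: [0, 2, 4, 2, 3, 0, 0]
  ready (indeg=0): [0, 5, 6]
  pop 0: indeg[1]->1; indeg[2]->3; indeg[4]->2 | ready=[5, 6] | order so far=[0]
  pop 5: indeg[2]->2; indeg[3]->1; indeg[4]->1 | ready=[6] | order so far=[0, 5]
  pop 6: indeg[2]->1; indeg[3]->0 | ready=[3] | order so far=[0, 5, 6]
  pop 3: indeg[1]->0; indeg[2]->0; indeg[4]->0 | ready=[1, 2, 4] | order so far=[0, 5, 6, 3]
  pop 1: no out-edges | ready=[2, 4] | order so far=[0, 5, 6, 3, 1]
  pop 2: no out-edges | ready=[4] | order so far=[0, 5, 6, 3, 1, 2]
  pop 4: no out-edges | ready=[] | order so far=[0, 5, 6, 3, 1, 2, 4]
  Result: [0, 5, 6, 3, 1, 2, 4]

Answer: [0, 5, 6, 3, 1, 2, 4]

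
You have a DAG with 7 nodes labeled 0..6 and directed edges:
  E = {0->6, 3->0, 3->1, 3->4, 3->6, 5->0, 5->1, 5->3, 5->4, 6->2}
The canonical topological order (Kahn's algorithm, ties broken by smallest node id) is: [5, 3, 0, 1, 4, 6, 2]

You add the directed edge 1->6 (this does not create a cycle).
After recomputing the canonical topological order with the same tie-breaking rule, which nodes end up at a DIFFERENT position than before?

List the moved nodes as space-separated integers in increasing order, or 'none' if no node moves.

Answer: none

Derivation:
Old toposort: [5, 3, 0, 1, 4, 6, 2]
Added edge 1->6
Recompute Kahn (smallest-id tiebreak):
  initial in-degrees: [2, 2, 1, 1, 2, 0, 3]
  ready (indeg=0): [5]
  pop 5: indeg[0]->1; indeg[1]->1; indeg[3]->0; indeg[4]->1 | ready=[3] | order so far=[5]
  pop 3: indeg[0]->0; indeg[1]->0; indeg[4]->0; indeg[6]->2 | ready=[0, 1, 4] | order so far=[5, 3]
  pop 0: indeg[6]->1 | ready=[1, 4] | order so far=[5, 3, 0]
  pop 1: indeg[6]->0 | ready=[4, 6] | order so far=[5, 3, 0, 1]
  pop 4: no out-edges | ready=[6] | order so far=[5, 3, 0, 1, 4]
  pop 6: indeg[2]->0 | ready=[2] | order so far=[5, 3, 0, 1, 4, 6]
  pop 2: no out-edges | ready=[] | order so far=[5, 3, 0, 1, 4, 6, 2]
New canonical toposort: [5, 3, 0, 1, 4, 6, 2]
Compare positions:
  Node 0: index 2 -> 2 (same)
  Node 1: index 3 -> 3 (same)
  Node 2: index 6 -> 6 (same)
  Node 3: index 1 -> 1 (same)
  Node 4: index 4 -> 4 (same)
  Node 5: index 0 -> 0 (same)
  Node 6: index 5 -> 5 (same)
Nodes that changed position: none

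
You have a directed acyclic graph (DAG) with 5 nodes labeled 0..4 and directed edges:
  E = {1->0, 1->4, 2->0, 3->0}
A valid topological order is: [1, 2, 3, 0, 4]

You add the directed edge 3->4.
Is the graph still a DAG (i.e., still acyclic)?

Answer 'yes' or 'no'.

Answer: yes

Derivation:
Given toposort: [1, 2, 3, 0, 4]
Position of 3: index 2; position of 4: index 4
New edge 3->4: forward
Forward edge: respects the existing order. Still a DAG, same toposort still valid.
Still a DAG? yes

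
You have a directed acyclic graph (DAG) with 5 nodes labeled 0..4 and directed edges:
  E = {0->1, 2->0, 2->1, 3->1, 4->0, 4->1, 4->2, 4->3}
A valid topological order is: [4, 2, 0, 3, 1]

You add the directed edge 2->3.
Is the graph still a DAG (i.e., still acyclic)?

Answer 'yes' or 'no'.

Answer: yes

Derivation:
Given toposort: [4, 2, 0, 3, 1]
Position of 2: index 1; position of 3: index 3
New edge 2->3: forward
Forward edge: respects the existing order. Still a DAG, same toposort still valid.
Still a DAG? yes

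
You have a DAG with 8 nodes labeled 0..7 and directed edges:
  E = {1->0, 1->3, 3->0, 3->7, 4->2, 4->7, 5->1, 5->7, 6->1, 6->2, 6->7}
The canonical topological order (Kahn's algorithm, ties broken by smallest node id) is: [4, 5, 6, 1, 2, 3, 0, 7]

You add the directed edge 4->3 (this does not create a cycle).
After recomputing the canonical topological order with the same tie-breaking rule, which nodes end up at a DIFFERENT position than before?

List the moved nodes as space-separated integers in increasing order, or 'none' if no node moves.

Answer: none

Derivation:
Old toposort: [4, 5, 6, 1, 2, 3, 0, 7]
Added edge 4->3
Recompute Kahn (smallest-id tiebreak):
  initial in-degrees: [2, 2, 2, 2, 0, 0, 0, 4]
  ready (indeg=0): [4, 5, 6]
  pop 4: indeg[2]->1; indeg[3]->1; indeg[7]->3 | ready=[5, 6] | order so far=[4]
  pop 5: indeg[1]->1; indeg[7]->2 | ready=[6] | order so far=[4, 5]
  pop 6: indeg[1]->0; indeg[2]->0; indeg[7]->1 | ready=[1, 2] | order so far=[4, 5, 6]
  pop 1: indeg[0]->1; indeg[3]->0 | ready=[2, 3] | order so far=[4, 5, 6, 1]
  pop 2: no out-edges | ready=[3] | order so far=[4, 5, 6, 1, 2]
  pop 3: indeg[0]->0; indeg[7]->0 | ready=[0, 7] | order so far=[4, 5, 6, 1, 2, 3]
  pop 0: no out-edges | ready=[7] | order so far=[4, 5, 6, 1, 2, 3, 0]
  pop 7: no out-edges | ready=[] | order so far=[4, 5, 6, 1, 2, 3, 0, 7]
New canonical toposort: [4, 5, 6, 1, 2, 3, 0, 7]
Compare positions:
  Node 0: index 6 -> 6 (same)
  Node 1: index 3 -> 3 (same)
  Node 2: index 4 -> 4 (same)
  Node 3: index 5 -> 5 (same)
  Node 4: index 0 -> 0 (same)
  Node 5: index 1 -> 1 (same)
  Node 6: index 2 -> 2 (same)
  Node 7: index 7 -> 7 (same)
Nodes that changed position: none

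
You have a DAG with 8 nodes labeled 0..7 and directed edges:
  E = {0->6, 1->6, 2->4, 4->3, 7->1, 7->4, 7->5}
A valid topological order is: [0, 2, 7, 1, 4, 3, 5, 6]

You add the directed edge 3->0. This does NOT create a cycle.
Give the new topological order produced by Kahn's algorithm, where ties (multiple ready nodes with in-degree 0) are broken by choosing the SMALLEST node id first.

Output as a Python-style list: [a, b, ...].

Answer: [2, 7, 1, 4, 3, 0, 5, 6]

Derivation:
Old toposort: [0, 2, 7, 1, 4, 3, 5, 6]
Added edge: 3->0
Position of 3 (5) > position of 0 (0). Must reorder: 3 must now come before 0.
Run Kahn's algorithm (break ties by smallest node id):
  initial in-degrees: [1, 1, 0, 1, 2, 1, 2, 0]
  ready (indeg=0): [2, 7]
  pop 2: indeg[4]->1 | ready=[7] | order so far=[2]
  pop 7: indeg[1]->0; indeg[4]->0; indeg[5]->0 | ready=[1, 4, 5] | order so far=[2, 7]
  pop 1: indeg[6]->1 | ready=[4, 5] | order so far=[2, 7, 1]
  pop 4: indeg[3]->0 | ready=[3, 5] | order so far=[2, 7, 1, 4]
  pop 3: indeg[0]->0 | ready=[0, 5] | order so far=[2, 7, 1, 4, 3]
  pop 0: indeg[6]->0 | ready=[5, 6] | order so far=[2, 7, 1, 4, 3, 0]
  pop 5: no out-edges | ready=[6] | order so far=[2, 7, 1, 4, 3, 0, 5]
  pop 6: no out-edges | ready=[] | order so far=[2, 7, 1, 4, 3, 0, 5, 6]
  Result: [2, 7, 1, 4, 3, 0, 5, 6]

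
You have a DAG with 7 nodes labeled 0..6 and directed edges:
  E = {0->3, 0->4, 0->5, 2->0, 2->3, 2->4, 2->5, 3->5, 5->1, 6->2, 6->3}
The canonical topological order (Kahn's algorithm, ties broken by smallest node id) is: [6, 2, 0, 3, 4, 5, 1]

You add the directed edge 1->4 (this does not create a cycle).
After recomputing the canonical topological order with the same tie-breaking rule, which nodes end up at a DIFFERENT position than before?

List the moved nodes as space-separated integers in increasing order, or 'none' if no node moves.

Old toposort: [6, 2, 0, 3, 4, 5, 1]
Added edge 1->4
Recompute Kahn (smallest-id tiebreak):
  initial in-degrees: [1, 1, 1, 3, 3, 3, 0]
  ready (indeg=0): [6]
  pop 6: indeg[2]->0; indeg[3]->2 | ready=[2] | order so far=[6]
  pop 2: indeg[0]->0; indeg[3]->1; indeg[4]->2; indeg[5]->2 | ready=[0] | order so far=[6, 2]
  pop 0: indeg[3]->0; indeg[4]->1; indeg[5]->1 | ready=[3] | order so far=[6, 2, 0]
  pop 3: indeg[5]->0 | ready=[5] | order so far=[6, 2, 0, 3]
  pop 5: indeg[1]->0 | ready=[1] | order so far=[6, 2, 0, 3, 5]
  pop 1: indeg[4]->0 | ready=[4] | order so far=[6, 2, 0, 3, 5, 1]
  pop 4: no out-edges | ready=[] | order so far=[6, 2, 0, 3, 5, 1, 4]
New canonical toposort: [6, 2, 0, 3, 5, 1, 4]
Compare positions:
  Node 0: index 2 -> 2 (same)
  Node 1: index 6 -> 5 (moved)
  Node 2: index 1 -> 1 (same)
  Node 3: index 3 -> 3 (same)
  Node 4: index 4 -> 6 (moved)
  Node 5: index 5 -> 4 (moved)
  Node 6: index 0 -> 0 (same)
Nodes that changed position: 1 4 5

Answer: 1 4 5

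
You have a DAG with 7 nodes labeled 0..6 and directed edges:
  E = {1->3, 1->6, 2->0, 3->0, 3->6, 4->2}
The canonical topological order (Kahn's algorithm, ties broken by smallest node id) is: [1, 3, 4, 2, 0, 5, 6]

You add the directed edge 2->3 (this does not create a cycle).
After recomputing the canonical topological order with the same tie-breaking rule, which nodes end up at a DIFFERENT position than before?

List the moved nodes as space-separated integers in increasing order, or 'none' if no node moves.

Answer: 2 3 4

Derivation:
Old toposort: [1, 3, 4, 2, 0, 5, 6]
Added edge 2->3
Recompute Kahn (smallest-id tiebreak):
  initial in-degrees: [2, 0, 1, 2, 0, 0, 2]
  ready (indeg=0): [1, 4, 5]
  pop 1: indeg[3]->1; indeg[6]->1 | ready=[4, 5] | order so far=[1]
  pop 4: indeg[2]->0 | ready=[2, 5] | order so far=[1, 4]
  pop 2: indeg[0]->1; indeg[3]->0 | ready=[3, 5] | order so far=[1, 4, 2]
  pop 3: indeg[0]->0; indeg[6]->0 | ready=[0, 5, 6] | order so far=[1, 4, 2, 3]
  pop 0: no out-edges | ready=[5, 6] | order so far=[1, 4, 2, 3, 0]
  pop 5: no out-edges | ready=[6] | order so far=[1, 4, 2, 3, 0, 5]
  pop 6: no out-edges | ready=[] | order so far=[1, 4, 2, 3, 0, 5, 6]
New canonical toposort: [1, 4, 2, 3, 0, 5, 6]
Compare positions:
  Node 0: index 4 -> 4 (same)
  Node 1: index 0 -> 0 (same)
  Node 2: index 3 -> 2 (moved)
  Node 3: index 1 -> 3 (moved)
  Node 4: index 2 -> 1 (moved)
  Node 5: index 5 -> 5 (same)
  Node 6: index 6 -> 6 (same)
Nodes that changed position: 2 3 4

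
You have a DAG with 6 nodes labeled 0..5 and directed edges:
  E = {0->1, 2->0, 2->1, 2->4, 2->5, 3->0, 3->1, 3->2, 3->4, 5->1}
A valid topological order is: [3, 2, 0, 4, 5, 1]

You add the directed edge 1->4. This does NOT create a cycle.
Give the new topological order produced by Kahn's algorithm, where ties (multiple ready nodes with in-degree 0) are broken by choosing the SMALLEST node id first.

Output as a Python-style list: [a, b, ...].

Old toposort: [3, 2, 0, 4, 5, 1]
Added edge: 1->4
Position of 1 (5) > position of 4 (3). Must reorder: 1 must now come before 4.
Run Kahn's algorithm (break ties by smallest node id):
  initial in-degrees: [2, 4, 1, 0, 3, 1]
  ready (indeg=0): [3]
  pop 3: indeg[0]->1; indeg[1]->3; indeg[2]->0; indeg[4]->2 | ready=[2] | order so far=[3]
  pop 2: indeg[0]->0; indeg[1]->2; indeg[4]->1; indeg[5]->0 | ready=[0, 5] | order so far=[3, 2]
  pop 0: indeg[1]->1 | ready=[5] | order so far=[3, 2, 0]
  pop 5: indeg[1]->0 | ready=[1] | order so far=[3, 2, 0, 5]
  pop 1: indeg[4]->0 | ready=[4] | order so far=[3, 2, 0, 5, 1]
  pop 4: no out-edges | ready=[] | order so far=[3, 2, 0, 5, 1, 4]
  Result: [3, 2, 0, 5, 1, 4]

Answer: [3, 2, 0, 5, 1, 4]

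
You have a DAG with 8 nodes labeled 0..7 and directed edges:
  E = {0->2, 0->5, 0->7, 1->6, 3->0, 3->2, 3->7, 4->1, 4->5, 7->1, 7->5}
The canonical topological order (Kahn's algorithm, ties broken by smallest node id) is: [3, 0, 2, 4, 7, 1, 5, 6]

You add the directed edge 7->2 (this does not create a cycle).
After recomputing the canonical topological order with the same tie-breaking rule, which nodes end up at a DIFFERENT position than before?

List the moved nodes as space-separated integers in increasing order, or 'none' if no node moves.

Old toposort: [3, 0, 2, 4, 7, 1, 5, 6]
Added edge 7->2
Recompute Kahn (smallest-id tiebreak):
  initial in-degrees: [1, 2, 3, 0, 0, 3, 1, 2]
  ready (indeg=0): [3, 4]
  pop 3: indeg[0]->0; indeg[2]->2; indeg[7]->1 | ready=[0, 4] | order so far=[3]
  pop 0: indeg[2]->1; indeg[5]->2; indeg[7]->0 | ready=[4, 7] | order so far=[3, 0]
  pop 4: indeg[1]->1; indeg[5]->1 | ready=[7] | order so far=[3, 0, 4]
  pop 7: indeg[1]->0; indeg[2]->0; indeg[5]->0 | ready=[1, 2, 5] | order so far=[3, 0, 4, 7]
  pop 1: indeg[6]->0 | ready=[2, 5, 6] | order so far=[3, 0, 4, 7, 1]
  pop 2: no out-edges | ready=[5, 6] | order so far=[3, 0, 4, 7, 1, 2]
  pop 5: no out-edges | ready=[6] | order so far=[3, 0, 4, 7, 1, 2, 5]
  pop 6: no out-edges | ready=[] | order so far=[3, 0, 4, 7, 1, 2, 5, 6]
New canonical toposort: [3, 0, 4, 7, 1, 2, 5, 6]
Compare positions:
  Node 0: index 1 -> 1 (same)
  Node 1: index 5 -> 4 (moved)
  Node 2: index 2 -> 5 (moved)
  Node 3: index 0 -> 0 (same)
  Node 4: index 3 -> 2 (moved)
  Node 5: index 6 -> 6 (same)
  Node 6: index 7 -> 7 (same)
  Node 7: index 4 -> 3 (moved)
Nodes that changed position: 1 2 4 7

Answer: 1 2 4 7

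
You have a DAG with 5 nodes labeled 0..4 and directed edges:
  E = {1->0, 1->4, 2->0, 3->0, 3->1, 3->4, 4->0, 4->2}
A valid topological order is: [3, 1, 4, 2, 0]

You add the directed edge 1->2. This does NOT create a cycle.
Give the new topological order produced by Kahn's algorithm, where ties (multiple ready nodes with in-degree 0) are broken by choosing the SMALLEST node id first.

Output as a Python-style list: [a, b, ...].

Answer: [3, 1, 4, 2, 0]

Derivation:
Old toposort: [3, 1, 4, 2, 0]
Added edge: 1->2
Position of 1 (1) < position of 2 (3). Old order still valid.
Run Kahn's algorithm (break ties by smallest node id):
  initial in-degrees: [4, 1, 2, 0, 2]
  ready (indeg=0): [3]
  pop 3: indeg[0]->3; indeg[1]->0; indeg[4]->1 | ready=[1] | order so far=[3]
  pop 1: indeg[0]->2; indeg[2]->1; indeg[4]->0 | ready=[4] | order so far=[3, 1]
  pop 4: indeg[0]->1; indeg[2]->0 | ready=[2] | order so far=[3, 1, 4]
  pop 2: indeg[0]->0 | ready=[0] | order so far=[3, 1, 4, 2]
  pop 0: no out-edges | ready=[] | order so far=[3, 1, 4, 2, 0]
  Result: [3, 1, 4, 2, 0]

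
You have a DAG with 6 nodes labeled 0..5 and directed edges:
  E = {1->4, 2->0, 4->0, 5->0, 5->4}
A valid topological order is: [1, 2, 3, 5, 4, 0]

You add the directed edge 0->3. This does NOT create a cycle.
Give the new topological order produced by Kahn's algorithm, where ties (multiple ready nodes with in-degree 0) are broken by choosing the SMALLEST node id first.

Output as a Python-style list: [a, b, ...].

Old toposort: [1, 2, 3, 5, 4, 0]
Added edge: 0->3
Position of 0 (5) > position of 3 (2). Must reorder: 0 must now come before 3.
Run Kahn's algorithm (break ties by smallest node id):
  initial in-degrees: [3, 0, 0, 1, 2, 0]
  ready (indeg=0): [1, 2, 5]
  pop 1: indeg[4]->1 | ready=[2, 5] | order so far=[1]
  pop 2: indeg[0]->2 | ready=[5] | order so far=[1, 2]
  pop 5: indeg[0]->1; indeg[4]->0 | ready=[4] | order so far=[1, 2, 5]
  pop 4: indeg[0]->0 | ready=[0] | order so far=[1, 2, 5, 4]
  pop 0: indeg[3]->0 | ready=[3] | order so far=[1, 2, 5, 4, 0]
  pop 3: no out-edges | ready=[] | order so far=[1, 2, 5, 4, 0, 3]
  Result: [1, 2, 5, 4, 0, 3]

Answer: [1, 2, 5, 4, 0, 3]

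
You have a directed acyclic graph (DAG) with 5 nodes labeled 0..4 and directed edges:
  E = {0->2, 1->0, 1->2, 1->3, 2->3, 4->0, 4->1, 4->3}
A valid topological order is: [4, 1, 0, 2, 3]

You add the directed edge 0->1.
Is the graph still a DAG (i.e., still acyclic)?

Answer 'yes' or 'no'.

Answer: no

Derivation:
Given toposort: [4, 1, 0, 2, 3]
Position of 0: index 2; position of 1: index 1
New edge 0->1: backward (u after v in old order)
Backward edge: old toposort is now invalid. Check if this creates a cycle.
Does 1 already reach 0? Reachable from 1: [0, 1, 2, 3]. YES -> cycle!
Still a DAG? no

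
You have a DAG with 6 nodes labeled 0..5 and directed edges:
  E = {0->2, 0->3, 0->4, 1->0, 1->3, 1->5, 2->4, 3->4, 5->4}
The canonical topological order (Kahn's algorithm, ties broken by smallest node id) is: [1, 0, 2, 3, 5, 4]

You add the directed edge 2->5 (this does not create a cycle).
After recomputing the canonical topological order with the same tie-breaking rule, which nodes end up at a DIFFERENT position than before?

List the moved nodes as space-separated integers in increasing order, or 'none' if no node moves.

Answer: none

Derivation:
Old toposort: [1, 0, 2, 3, 5, 4]
Added edge 2->5
Recompute Kahn (smallest-id tiebreak):
  initial in-degrees: [1, 0, 1, 2, 4, 2]
  ready (indeg=0): [1]
  pop 1: indeg[0]->0; indeg[3]->1; indeg[5]->1 | ready=[0] | order so far=[1]
  pop 0: indeg[2]->0; indeg[3]->0; indeg[4]->3 | ready=[2, 3] | order so far=[1, 0]
  pop 2: indeg[4]->2; indeg[5]->0 | ready=[3, 5] | order so far=[1, 0, 2]
  pop 3: indeg[4]->1 | ready=[5] | order so far=[1, 0, 2, 3]
  pop 5: indeg[4]->0 | ready=[4] | order so far=[1, 0, 2, 3, 5]
  pop 4: no out-edges | ready=[] | order so far=[1, 0, 2, 3, 5, 4]
New canonical toposort: [1, 0, 2, 3, 5, 4]
Compare positions:
  Node 0: index 1 -> 1 (same)
  Node 1: index 0 -> 0 (same)
  Node 2: index 2 -> 2 (same)
  Node 3: index 3 -> 3 (same)
  Node 4: index 5 -> 5 (same)
  Node 5: index 4 -> 4 (same)
Nodes that changed position: none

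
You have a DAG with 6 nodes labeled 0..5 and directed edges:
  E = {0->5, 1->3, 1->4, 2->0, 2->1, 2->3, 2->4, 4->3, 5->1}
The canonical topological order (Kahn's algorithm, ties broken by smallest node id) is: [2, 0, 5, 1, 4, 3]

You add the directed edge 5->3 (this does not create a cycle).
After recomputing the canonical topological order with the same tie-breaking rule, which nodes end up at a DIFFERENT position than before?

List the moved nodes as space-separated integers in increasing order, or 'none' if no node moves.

Old toposort: [2, 0, 5, 1, 4, 3]
Added edge 5->3
Recompute Kahn (smallest-id tiebreak):
  initial in-degrees: [1, 2, 0, 4, 2, 1]
  ready (indeg=0): [2]
  pop 2: indeg[0]->0; indeg[1]->1; indeg[3]->3; indeg[4]->1 | ready=[0] | order so far=[2]
  pop 0: indeg[5]->0 | ready=[5] | order so far=[2, 0]
  pop 5: indeg[1]->0; indeg[3]->2 | ready=[1] | order so far=[2, 0, 5]
  pop 1: indeg[3]->1; indeg[4]->0 | ready=[4] | order so far=[2, 0, 5, 1]
  pop 4: indeg[3]->0 | ready=[3] | order so far=[2, 0, 5, 1, 4]
  pop 3: no out-edges | ready=[] | order so far=[2, 0, 5, 1, 4, 3]
New canonical toposort: [2, 0, 5, 1, 4, 3]
Compare positions:
  Node 0: index 1 -> 1 (same)
  Node 1: index 3 -> 3 (same)
  Node 2: index 0 -> 0 (same)
  Node 3: index 5 -> 5 (same)
  Node 4: index 4 -> 4 (same)
  Node 5: index 2 -> 2 (same)
Nodes that changed position: none

Answer: none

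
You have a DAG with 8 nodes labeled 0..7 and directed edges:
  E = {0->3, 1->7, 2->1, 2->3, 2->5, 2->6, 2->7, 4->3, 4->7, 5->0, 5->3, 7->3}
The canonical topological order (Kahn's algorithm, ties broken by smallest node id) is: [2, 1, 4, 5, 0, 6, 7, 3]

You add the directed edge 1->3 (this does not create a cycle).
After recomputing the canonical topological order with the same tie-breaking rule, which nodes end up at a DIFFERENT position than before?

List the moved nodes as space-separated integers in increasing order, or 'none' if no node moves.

Old toposort: [2, 1, 4, 5, 0, 6, 7, 3]
Added edge 1->3
Recompute Kahn (smallest-id tiebreak):
  initial in-degrees: [1, 1, 0, 6, 0, 1, 1, 3]
  ready (indeg=0): [2, 4]
  pop 2: indeg[1]->0; indeg[3]->5; indeg[5]->0; indeg[6]->0; indeg[7]->2 | ready=[1, 4, 5, 6] | order so far=[2]
  pop 1: indeg[3]->4; indeg[7]->1 | ready=[4, 5, 6] | order so far=[2, 1]
  pop 4: indeg[3]->3; indeg[7]->0 | ready=[5, 6, 7] | order so far=[2, 1, 4]
  pop 5: indeg[0]->0; indeg[3]->2 | ready=[0, 6, 7] | order so far=[2, 1, 4, 5]
  pop 0: indeg[3]->1 | ready=[6, 7] | order so far=[2, 1, 4, 5, 0]
  pop 6: no out-edges | ready=[7] | order so far=[2, 1, 4, 5, 0, 6]
  pop 7: indeg[3]->0 | ready=[3] | order so far=[2, 1, 4, 5, 0, 6, 7]
  pop 3: no out-edges | ready=[] | order so far=[2, 1, 4, 5, 0, 6, 7, 3]
New canonical toposort: [2, 1, 4, 5, 0, 6, 7, 3]
Compare positions:
  Node 0: index 4 -> 4 (same)
  Node 1: index 1 -> 1 (same)
  Node 2: index 0 -> 0 (same)
  Node 3: index 7 -> 7 (same)
  Node 4: index 2 -> 2 (same)
  Node 5: index 3 -> 3 (same)
  Node 6: index 5 -> 5 (same)
  Node 7: index 6 -> 6 (same)
Nodes that changed position: none

Answer: none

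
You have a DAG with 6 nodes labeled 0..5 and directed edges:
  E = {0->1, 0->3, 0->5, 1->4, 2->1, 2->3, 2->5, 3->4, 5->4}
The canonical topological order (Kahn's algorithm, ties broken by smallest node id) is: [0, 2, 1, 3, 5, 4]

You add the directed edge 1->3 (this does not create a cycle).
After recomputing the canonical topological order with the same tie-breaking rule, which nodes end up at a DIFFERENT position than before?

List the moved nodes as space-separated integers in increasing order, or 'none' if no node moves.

Answer: none

Derivation:
Old toposort: [0, 2, 1, 3, 5, 4]
Added edge 1->3
Recompute Kahn (smallest-id tiebreak):
  initial in-degrees: [0, 2, 0, 3, 3, 2]
  ready (indeg=0): [0, 2]
  pop 0: indeg[1]->1; indeg[3]->2; indeg[5]->1 | ready=[2] | order so far=[0]
  pop 2: indeg[1]->0; indeg[3]->1; indeg[5]->0 | ready=[1, 5] | order so far=[0, 2]
  pop 1: indeg[3]->0; indeg[4]->2 | ready=[3, 5] | order so far=[0, 2, 1]
  pop 3: indeg[4]->1 | ready=[5] | order so far=[0, 2, 1, 3]
  pop 5: indeg[4]->0 | ready=[4] | order so far=[0, 2, 1, 3, 5]
  pop 4: no out-edges | ready=[] | order so far=[0, 2, 1, 3, 5, 4]
New canonical toposort: [0, 2, 1, 3, 5, 4]
Compare positions:
  Node 0: index 0 -> 0 (same)
  Node 1: index 2 -> 2 (same)
  Node 2: index 1 -> 1 (same)
  Node 3: index 3 -> 3 (same)
  Node 4: index 5 -> 5 (same)
  Node 5: index 4 -> 4 (same)
Nodes that changed position: none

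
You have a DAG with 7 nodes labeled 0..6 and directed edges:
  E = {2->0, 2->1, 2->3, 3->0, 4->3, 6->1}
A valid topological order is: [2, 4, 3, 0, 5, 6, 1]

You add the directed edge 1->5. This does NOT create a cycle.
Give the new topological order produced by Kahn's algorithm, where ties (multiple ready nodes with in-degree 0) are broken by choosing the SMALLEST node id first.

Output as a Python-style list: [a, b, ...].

Old toposort: [2, 4, 3, 0, 5, 6, 1]
Added edge: 1->5
Position of 1 (6) > position of 5 (4). Must reorder: 1 must now come before 5.
Run Kahn's algorithm (break ties by smallest node id):
  initial in-degrees: [2, 2, 0, 2, 0, 1, 0]
  ready (indeg=0): [2, 4, 6]
  pop 2: indeg[0]->1; indeg[1]->1; indeg[3]->1 | ready=[4, 6] | order so far=[2]
  pop 4: indeg[3]->0 | ready=[3, 6] | order so far=[2, 4]
  pop 3: indeg[0]->0 | ready=[0, 6] | order so far=[2, 4, 3]
  pop 0: no out-edges | ready=[6] | order so far=[2, 4, 3, 0]
  pop 6: indeg[1]->0 | ready=[1] | order so far=[2, 4, 3, 0, 6]
  pop 1: indeg[5]->0 | ready=[5] | order so far=[2, 4, 3, 0, 6, 1]
  pop 5: no out-edges | ready=[] | order so far=[2, 4, 3, 0, 6, 1, 5]
  Result: [2, 4, 3, 0, 6, 1, 5]

Answer: [2, 4, 3, 0, 6, 1, 5]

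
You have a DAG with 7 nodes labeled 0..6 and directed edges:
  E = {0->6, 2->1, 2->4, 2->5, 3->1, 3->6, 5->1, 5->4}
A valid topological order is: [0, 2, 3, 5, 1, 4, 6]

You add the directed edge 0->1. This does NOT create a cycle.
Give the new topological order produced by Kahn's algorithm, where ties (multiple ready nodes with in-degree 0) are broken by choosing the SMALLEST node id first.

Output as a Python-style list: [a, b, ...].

Old toposort: [0, 2, 3, 5, 1, 4, 6]
Added edge: 0->1
Position of 0 (0) < position of 1 (4). Old order still valid.
Run Kahn's algorithm (break ties by smallest node id):
  initial in-degrees: [0, 4, 0, 0, 2, 1, 2]
  ready (indeg=0): [0, 2, 3]
  pop 0: indeg[1]->3; indeg[6]->1 | ready=[2, 3] | order so far=[0]
  pop 2: indeg[1]->2; indeg[4]->1; indeg[5]->0 | ready=[3, 5] | order so far=[0, 2]
  pop 3: indeg[1]->1; indeg[6]->0 | ready=[5, 6] | order so far=[0, 2, 3]
  pop 5: indeg[1]->0; indeg[4]->0 | ready=[1, 4, 6] | order so far=[0, 2, 3, 5]
  pop 1: no out-edges | ready=[4, 6] | order so far=[0, 2, 3, 5, 1]
  pop 4: no out-edges | ready=[6] | order so far=[0, 2, 3, 5, 1, 4]
  pop 6: no out-edges | ready=[] | order so far=[0, 2, 3, 5, 1, 4, 6]
  Result: [0, 2, 3, 5, 1, 4, 6]

Answer: [0, 2, 3, 5, 1, 4, 6]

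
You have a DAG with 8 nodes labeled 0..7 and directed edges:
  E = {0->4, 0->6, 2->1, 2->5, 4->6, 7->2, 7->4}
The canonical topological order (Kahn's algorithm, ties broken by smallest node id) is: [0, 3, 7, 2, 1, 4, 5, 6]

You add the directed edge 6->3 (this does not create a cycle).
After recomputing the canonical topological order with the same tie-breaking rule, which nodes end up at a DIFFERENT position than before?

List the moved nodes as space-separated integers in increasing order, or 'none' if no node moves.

Old toposort: [0, 3, 7, 2, 1, 4, 5, 6]
Added edge 6->3
Recompute Kahn (smallest-id tiebreak):
  initial in-degrees: [0, 1, 1, 1, 2, 1, 2, 0]
  ready (indeg=0): [0, 7]
  pop 0: indeg[4]->1; indeg[6]->1 | ready=[7] | order so far=[0]
  pop 7: indeg[2]->0; indeg[4]->0 | ready=[2, 4] | order so far=[0, 7]
  pop 2: indeg[1]->0; indeg[5]->0 | ready=[1, 4, 5] | order so far=[0, 7, 2]
  pop 1: no out-edges | ready=[4, 5] | order so far=[0, 7, 2, 1]
  pop 4: indeg[6]->0 | ready=[5, 6] | order so far=[0, 7, 2, 1, 4]
  pop 5: no out-edges | ready=[6] | order so far=[0, 7, 2, 1, 4, 5]
  pop 6: indeg[3]->0 | ready=[3] | order so far=[0, 7, 2, 1, 4, 5, 6]
  pop 3: no out-edges | ready=[] | order so far=[0, 7, 2, 1, 4, 5, 6, 3]
New canonical toposort: [0, 7, 2, 1, 4, 5, 6, 3]
Compare positions:
  Node 0: index 0 -> 0 (same)
  Node 1: index 4 -> 3 (moved)
  Node 2: index 3 -> 2 (moved)
  Node 3: index 1 -> 7 (moved)
  Node 4: index 5 -> 4 (moved)
  Node 5: index 6 -> 5 (moved)
  Node 6: index 7 -> 6 (moved)
  Node 7: index 2 -> 1 (moved)
Nodes that changed position: 1 2 3 4 5 6 7

Answer: 1 2 3 4 5 6 7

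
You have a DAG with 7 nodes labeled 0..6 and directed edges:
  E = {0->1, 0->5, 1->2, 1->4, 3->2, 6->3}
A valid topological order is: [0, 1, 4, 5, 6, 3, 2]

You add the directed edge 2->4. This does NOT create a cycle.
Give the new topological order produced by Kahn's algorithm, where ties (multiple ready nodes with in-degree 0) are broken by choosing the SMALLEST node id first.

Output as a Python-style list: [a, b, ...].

Answer: [0, 1, 5, 6, 3, 2, 4]

Derivation:
Old toposort: [0, 1, 4, 5, 6, 3, 2]
Added edge: 2->4
Position of 2 (6) > position of 4 (2). Must reorder: 2 must now come before 4.
Run Kahn's algorithm (break ties by smallest node id):
  initial in-degrees: [0, 1, 2, 1, 2, 1, 0]
  ready (indeg=0): [0, 6]
  pop 0: indeg[1]->0; indeg[5]->0 | ready=[1, 5, 6] | order so far=[0]
  pop 1: indeg[2]->1; indeg[4]->1 | ready=[5, 6] | order so far=[0, 1]
  pop 5: no out-edges | ready=[6] | order so far=[0, 1, 5]
  pop 6: indeg[3]->0 | ready=[3] | order so far=[0, 1, 5, 6]
  pop 3: indeg[2]->0 | ready=[2] | order so far=[0, 1, 5, 6, 3]
  pop 2: indeg[4]->0 | ready=[4] | order so far=[0, 1, 5, 6, 3, 2]
  pop 4: no out-edges | ready=[] | order so far=[0, 1, 5, 6, 3, 2, 4]
  Result: [0, 1, 5, 6, 3, 2, 4]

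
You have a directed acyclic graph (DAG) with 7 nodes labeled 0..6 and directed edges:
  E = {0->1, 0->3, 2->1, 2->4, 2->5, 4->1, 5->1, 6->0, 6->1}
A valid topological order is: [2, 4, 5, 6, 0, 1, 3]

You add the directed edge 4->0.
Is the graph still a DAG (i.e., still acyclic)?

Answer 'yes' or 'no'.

Given toposort: [2, 4, 5, 6, 0, 1, 3]
Position of 4: index 1; position of 0: index 4
New edge 4->0: forward
Forward edge: respects the existing order. Still a DAG, same toposort still valid.
Still a DAG? yes

Answer: yes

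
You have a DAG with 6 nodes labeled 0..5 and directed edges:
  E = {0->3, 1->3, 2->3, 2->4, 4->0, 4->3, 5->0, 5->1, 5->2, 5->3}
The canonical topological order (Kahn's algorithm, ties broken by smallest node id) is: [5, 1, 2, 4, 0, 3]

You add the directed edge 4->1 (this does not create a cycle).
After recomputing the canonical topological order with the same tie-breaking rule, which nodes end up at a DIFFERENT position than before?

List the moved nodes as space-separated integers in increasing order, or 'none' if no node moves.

Old toposort: [5, 1, 2, 4, 0, 3]
Added edge 4->1
Recompute Kahn (smallest-id tiebreak):
  initial in-degrees: [2, 2, 1, 5, 1, 0]
  ready (indeg=0): [5]
  pop 5: indeg[0]->1; indeg[1]->1; indeg[2]->0; indeg[3]->4 | ready=[2] | order so far=[5]
  pop 2: indeg[3]->3; indeg[4]->0 | ready=[4] | order so far=[5, 2]
  pop 4: indeg[0]->0; indeg[1]->0; indeg[3]->2 | ready=[0, 1] | order so far=[5, 2, 4]
  pop 0: indeg[3]->1 | ready=[1] | order so far=[5, 2, 4, 0]
  pop 1: indeg[3]->0 | ready=[3] | order so far=[5, 2, 4, 0, 1]
  pop 3: no out-edges | ready=[] | order so far=[5, 2, 4, 0, 1, 3]
New canonical toposort: [5, 2, 4, 0, 1, 3]
Compare positions:
  Node 0: index 4 -> 3 (moved)
  Node 1: index 1 -> 4 (moved)
  Node 2: index 2 -> 1 (moved)
  Node 3: index 5 -> 5 (same)
  Node 4: index 3 -> 2 (moved)
  Node 5: index 0 -> 0 (same)
Nodes that changed position: 0 1 2 4

Answer: 0 1 2 4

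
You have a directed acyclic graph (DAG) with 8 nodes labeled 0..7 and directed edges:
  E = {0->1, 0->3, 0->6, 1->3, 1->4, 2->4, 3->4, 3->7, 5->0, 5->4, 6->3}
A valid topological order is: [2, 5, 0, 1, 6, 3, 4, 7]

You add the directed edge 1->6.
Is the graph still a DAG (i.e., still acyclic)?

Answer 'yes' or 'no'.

Answer: yes

Derivation:
Given toposort: [2, 5, 0, 1, 6, 3, 4, 7]
Position of 1: index 3; position of 6: index 4
New edge 1->6: forward
Forward edge: respects the existing order. Still a DAG, same toposort still valid.
Still a DAG? yes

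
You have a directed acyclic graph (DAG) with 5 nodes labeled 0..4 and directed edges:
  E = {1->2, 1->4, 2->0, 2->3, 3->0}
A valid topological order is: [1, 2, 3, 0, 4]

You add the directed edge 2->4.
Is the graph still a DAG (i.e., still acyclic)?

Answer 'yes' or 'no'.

Answer: yes

Derivation:
Given toposort: [1, 2, 3, 0, 4]
Position of 2: index 1; position of 4: index 4
New edge 2->4: forward
Forward edge: respects the existing order. Still a DAG, same toposort still valid.
Still a DAG? yes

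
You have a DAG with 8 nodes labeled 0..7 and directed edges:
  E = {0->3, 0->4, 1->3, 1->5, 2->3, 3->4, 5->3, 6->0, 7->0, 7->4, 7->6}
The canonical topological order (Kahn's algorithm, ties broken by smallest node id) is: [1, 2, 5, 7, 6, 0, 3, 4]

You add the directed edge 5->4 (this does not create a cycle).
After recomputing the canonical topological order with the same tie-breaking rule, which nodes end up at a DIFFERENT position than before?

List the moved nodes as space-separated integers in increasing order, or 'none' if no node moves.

Answer: none

Derivation:
Old toposort: [1, 2, 5, 7, 6, 0, 3, 4]
Added edge 5->4
Recompute Kahn (smallest-id tiebreak):
  initial in-degrees: [2, 0, 0, 4, 4, 1, 1, 0]
  ready (indeg=0): [1, 2, 7]
  pop 1: indeg[3]->3; indeg[5]->0 | ready=[2, 5, 7] | order so far=[1]
  pop 2: indeg[3]->2 | ready=[5, 7] | order so far=[1, 2]
  pop 5: indeg[3]->1; indeg[4]->3 | ready=[7] | order so far=[1, 2, 5]
  pop 7: indeg[0]->1; indeg[4]->2; indeg[6]->0 | ready=[6] | order so far=[1, 2, 5, 7]
  pop 6: indeg[0]->0 | ready=[0] | order so far=[1, 2, 5, 7, 6]
  pop 0: indeg[3]->0; indeg[4]->1 | ready=[3] | order so far=[1, 2, 5, 7, 6, 0]
  pop 3: indeg[4]->0 | ready=[4] | order so far=[1, 2, 5, 7, 6, 0, 3]
  pop 4: no out-edges | ready=[] | order so far=[1, 2, 5, 7, 6, 0, 3, 4]
New canonical toposort: [1, 2, 5, 7, 6, 0, 3, 4]
Compare positions:
  Node 0: index 5 -> 5 (same)
  Node 1: index 0 -> 0 (same)
  Node 2: index 1 -> 1 (same)
  Node 3: index 6 -> 6 (same)
  Node 4: index 7 -> 7 (same)
  Node 5: index 2 -> 2 (same)
  Node 6: index 4 -> 4 (same)
  Node 7: index 3 -> 3 (same)
Nodes that changed position: none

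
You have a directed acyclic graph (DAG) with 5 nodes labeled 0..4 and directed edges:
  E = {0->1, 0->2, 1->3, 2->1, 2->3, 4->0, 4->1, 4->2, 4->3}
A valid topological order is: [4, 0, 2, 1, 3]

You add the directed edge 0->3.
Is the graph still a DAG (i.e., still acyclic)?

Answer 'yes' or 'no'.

Given toposort: [4, 0, 2, 1, 3]
Position of 0: index 1; position of 3: index 4
New edge 0->3: forward
Forward edge: respects the existing order. Still a DAG, same toposort still valid.
Still a DAG? yes

Answer: yes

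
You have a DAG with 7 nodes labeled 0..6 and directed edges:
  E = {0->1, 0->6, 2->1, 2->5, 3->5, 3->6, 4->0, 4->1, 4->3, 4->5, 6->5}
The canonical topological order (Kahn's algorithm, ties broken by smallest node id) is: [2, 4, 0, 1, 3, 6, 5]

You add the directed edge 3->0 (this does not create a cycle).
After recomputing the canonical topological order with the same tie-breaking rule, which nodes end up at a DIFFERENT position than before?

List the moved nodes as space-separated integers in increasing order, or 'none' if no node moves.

Old toposort: [2, 4, 0, 1, 3, 6, 5]
Added edge 3->0
Recompute Kahn (smallest-id tiebreak):
  initial in-degrees: [2, 3, 0, 1, 0, 4, 2]
  ready (indeg=0): [2, 4]
  pop 2: indeg[1]->2; indeg[5]->3 | ready=[4] | order so far=[2]
  pop 4: indeg[0]->1; indeg[1]->1; indeg[3]->0; indeg[5]->2 | ready=[3] | order so far=[2, 4]
  pop 3: indeg[0]->0; indeg[5]->1; indeg[6]->1 | ready=[0] | order so far=[2, 4, 3]
  pop 0: indeg[1]->0; indeg[6]->0 | ready=[1, 6] | order so far=[2, 4, 3, 0]
  pop 1: no out-edges | ready=[6] | order so far=[2, 4, 3, 0, 1]
  pop 6: indeg[5]->0 | ready=[5] | order so far=[2, 4, 3, 0, 1, 6]
  pop 5: no out-edges | ready=[] | order so far=[2, 4, 3, 0, 1, 6, 5]
New canonical toposort: [2, 4, 3, 0, 1, 6, 5]
Compare positions:
  Node 0: index 2 -> 3 (moved)
  Node 1: index 3 -> 4 (moved)
  Node 2: index 0 -> 0 (same)
  Node 3: index 4 -> 2 (moved)
  Node 4: index 1 -> 1 (same)
  Node 5: index 6 -> 6 (same)
  Node 6: index 5 -> 5 (same)
Nodes that changed position: 0 1 3

Answer: 0 1 3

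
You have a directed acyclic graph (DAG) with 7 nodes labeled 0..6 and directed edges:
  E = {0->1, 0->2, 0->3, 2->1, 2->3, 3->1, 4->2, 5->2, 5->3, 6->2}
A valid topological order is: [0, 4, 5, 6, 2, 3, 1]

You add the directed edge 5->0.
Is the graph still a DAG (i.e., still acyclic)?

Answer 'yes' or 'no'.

Given toposort: [0, 4, 5, 6, 2, 3, 1]
Position of 5: index 2; position of 0: index 0
New edge 5->0: backward (u after v in old order)
Backward edge: old toposort is now invalid. Check if this creates a cycle.
Does 0 already reach 5? Reachable from 0: [0, 1, 2, 3]. NO -> still a DAG (reorder needed).
Still a DAG? yes

Answer: yes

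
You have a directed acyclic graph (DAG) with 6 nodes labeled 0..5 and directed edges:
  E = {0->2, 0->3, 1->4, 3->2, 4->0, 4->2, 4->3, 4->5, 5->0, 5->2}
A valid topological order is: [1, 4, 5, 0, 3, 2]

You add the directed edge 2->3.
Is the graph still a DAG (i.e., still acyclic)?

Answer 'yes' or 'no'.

Answer: no

Derivation:
Given toposort: [1, 4, 5, 0, 3, 2]
Position of 2: index 5; position of 3: index 4
New edge 2->3: backward (u after v in old order)
Backward edge: old toposort is now invalid. Check if this creates a cycle.
Does 3 already reach 2? Reachable from 3: [2, 3]. YES -> cycle!
Still a DAG? no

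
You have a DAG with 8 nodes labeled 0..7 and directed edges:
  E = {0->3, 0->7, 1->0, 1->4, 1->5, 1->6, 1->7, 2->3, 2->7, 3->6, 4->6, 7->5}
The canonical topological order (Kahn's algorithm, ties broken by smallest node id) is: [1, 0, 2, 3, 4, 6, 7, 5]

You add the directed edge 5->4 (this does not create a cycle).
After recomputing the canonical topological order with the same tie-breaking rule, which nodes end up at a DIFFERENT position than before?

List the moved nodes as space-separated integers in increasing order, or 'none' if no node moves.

Old toposort: [1, 0, 2, 3, 4, 6, 7, 5]
Added edge 5->4
Recompute Kahn (smallest-id tiebreak):
  initial in-degrees: [1, 0, 0, 2, 2, 2, 3, 3]
  ready (indeg=0): [1, 2]
  pop 1: indeg[0]->0; indeg[4]->1; indeg[5]->1; indeg[6]->2; indeg[7]->2 | ready=[0, 2] | order so far=[1]
  pop 0: indeg[3]->1; indeg[7]->1 | ready=[2] | order so far=[1, 0]
  pop 2: indeg[3]->0; indeg[7]->0 | ready=[3, 7] | order so far=[1, 0, 2]
  pop 3: indeg[6]->1 | ready=[7] | order so far=[1, 0, 2, 3]
  pop 7: indeg[5]->0 | ready=[5] | order so far=[1, 0, 2, 3, 7]
  pop 5: indeg[4]->0 | ready=[4] | order so far=[1, 0, 2, 3, 7, 5]
  pop 4: indeg[6]->0 | ready=[6] | order so far=[1, 0, 2, 3, 7, 5, 4]
  pop 6: no out-edges | ready=[] | order so far=[1, 0, 2, 3, 7, 5, 4, 6]
New canonical toposort: [1, 0, 2, 3, 7, 5, 4, 6]
Compare positions:
  Node 0: index 1 -> 1 (same)
  Node 1: index 0 -> 0 (same)
  Node 2: index 2 -> 2 (same)
  Node 3: index 3 -> 3 (same)
  Node 4: index 4 -> 6 (moved)
  Node 5: index 7 -> 5 (moved)
  Node 6: index 5 -> 7 (moved)
  Node 7: index 6 -> 4 (moved)
Nodes that changed position: 4 5 6 7

Answer: 4 5 6 7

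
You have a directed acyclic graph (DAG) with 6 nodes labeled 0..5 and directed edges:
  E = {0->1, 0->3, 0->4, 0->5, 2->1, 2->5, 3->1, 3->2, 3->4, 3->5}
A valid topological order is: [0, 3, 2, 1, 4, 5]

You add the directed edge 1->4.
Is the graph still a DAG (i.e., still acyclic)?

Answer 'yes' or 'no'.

Given toposort: [0, 3, 2, 1, 4, 5]
Position of 1: index 3; position of 4: index 4
New edge 1->4: forward
Forward edge: respects the existing order. Still a DAG, same toposort still valid.
Still a DAG? yes

Answer: yes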